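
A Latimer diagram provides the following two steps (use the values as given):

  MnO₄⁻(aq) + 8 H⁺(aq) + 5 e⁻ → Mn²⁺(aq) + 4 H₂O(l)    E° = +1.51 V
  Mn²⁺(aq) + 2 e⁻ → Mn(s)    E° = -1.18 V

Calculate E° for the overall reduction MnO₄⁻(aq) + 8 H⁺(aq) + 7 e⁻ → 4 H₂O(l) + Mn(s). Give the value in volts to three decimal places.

Standard free energies of sequential steps add: ΔG°₃ = ΔG°₁ + ΔG°₂, so n₃E°₃ = n₁E°₁ + n₂E°₂.
E°₃ = (5×+1.51 + 2×-1.18) / 7 = (+5.190) / 7 = +0.741 V.
E° values themselves are not directly additive — weighting by electron count is essential.

+0.741 V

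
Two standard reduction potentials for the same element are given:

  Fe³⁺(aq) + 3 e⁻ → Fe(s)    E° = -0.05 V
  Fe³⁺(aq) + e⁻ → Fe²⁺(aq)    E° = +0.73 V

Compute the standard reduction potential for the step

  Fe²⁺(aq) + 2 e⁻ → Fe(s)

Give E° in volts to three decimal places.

-0.440 V

Sequential free energies add, so n₃E°₃ = n₁E°₁ + n₂E°₂.
With n₃ = 3, and the known step contributing 1×(+0.73) V, the unknown satisfies 2·E° = 3×(-0.05) − 1×(+0.73) = -0.880.
E° = -0.880 / 2 = -0.440 V.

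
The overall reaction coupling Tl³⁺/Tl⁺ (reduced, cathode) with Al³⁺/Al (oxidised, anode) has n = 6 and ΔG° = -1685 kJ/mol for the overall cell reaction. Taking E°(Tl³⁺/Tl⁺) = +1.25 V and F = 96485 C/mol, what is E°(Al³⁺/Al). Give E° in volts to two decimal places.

-1.66 V

E°cell = −ΔG°/(nF) = −(-1685×10³)/((6)(96485)) = +2.911 V.
Since Tl³⁺/Tl⁺ is the cathode and Al³⁺/Al the anode, E°cell = E°(Tl³⁺/Tl⁺) − E°(Al³⁺/Al).
So E°(Al³⁺/Al) = E°(Tl³⁺/Tl⁺) − E°cell = (+1.25) − (+2.911) = -1.66 V.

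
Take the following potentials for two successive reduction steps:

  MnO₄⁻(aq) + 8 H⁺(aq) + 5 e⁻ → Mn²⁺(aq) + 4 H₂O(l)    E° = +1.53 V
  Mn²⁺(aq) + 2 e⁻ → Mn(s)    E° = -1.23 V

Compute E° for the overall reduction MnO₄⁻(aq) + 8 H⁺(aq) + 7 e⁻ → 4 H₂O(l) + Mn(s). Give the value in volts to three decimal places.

Since ΔG° = −nFE° is additive over sequential reductions, n₃E°₃ = n₁E°₁ + n₂E°₂.
E°₃ = (5×+1.53 + 2×-1.23) / 7 = (+5.190) / 7 = +0.741 V.

+0.741 V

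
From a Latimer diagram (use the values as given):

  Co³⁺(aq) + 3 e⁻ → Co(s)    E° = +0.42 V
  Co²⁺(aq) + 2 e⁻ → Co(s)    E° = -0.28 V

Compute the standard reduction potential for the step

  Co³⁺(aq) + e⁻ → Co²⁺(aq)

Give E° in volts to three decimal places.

Sequential free energies add, so n₃E°₃ = n₁E°₁ + n₂E°₂.
With n₃ = 3, and the known step contributing 2×(-0.28) V, the unknown satisfies 1·E° = 3×(+0.42) − 2×(-0.28) = +1.820.
E° = +1.820 / 1 = +1.820 V.

+1.820 V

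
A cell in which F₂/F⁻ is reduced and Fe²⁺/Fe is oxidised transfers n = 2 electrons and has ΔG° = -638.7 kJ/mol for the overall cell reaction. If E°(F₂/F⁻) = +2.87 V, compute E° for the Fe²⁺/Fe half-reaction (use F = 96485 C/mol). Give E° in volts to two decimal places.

-0.44 V

E°cell = −ΔG°/(nF) = −(-638.7×10³)/((2)(96485)) = +3.310 V.
Since F₂/F⁻ is the cathode and Fe²⁺/Fe the anode, E°cell = E°(F₂/F⁻) − E°(Fe²⁺/Fe).
So E°(Fe²⁺/Fe) = E°(F₂/F⁻) − E°cell = (+2.87) − (+3.310) = -0.44 V.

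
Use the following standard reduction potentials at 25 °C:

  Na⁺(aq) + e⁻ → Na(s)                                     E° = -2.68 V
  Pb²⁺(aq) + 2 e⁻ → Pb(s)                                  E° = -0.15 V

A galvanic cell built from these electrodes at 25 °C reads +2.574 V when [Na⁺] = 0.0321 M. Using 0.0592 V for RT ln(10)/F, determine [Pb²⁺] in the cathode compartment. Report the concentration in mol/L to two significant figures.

0.032 M

Pb²⁺/Pb is the cathode, Na⁺/Na the anode: E°cell = +2.53 V, n = 2.
Overall reaction: Pb²⁺(aq) + 2 Na(s) → Pb(s) + 2 Na⁺(aq); Q = [Na⁺]^2/[Pb²⁺]^1.
From E = E° − (0.0592/n) log Q: log Q = (E° − E)·n/0.0592 = (+2.53 − (+2.574))·2/0.0592 = -1.4865.
So 1·log[Pb²⁺] = 2·log(0.0321) − log Q = -2.9870 − (-1.4865) = -1.5005; [Pb²⁺] = 10^(-1.5005) ≈ 0.032 M.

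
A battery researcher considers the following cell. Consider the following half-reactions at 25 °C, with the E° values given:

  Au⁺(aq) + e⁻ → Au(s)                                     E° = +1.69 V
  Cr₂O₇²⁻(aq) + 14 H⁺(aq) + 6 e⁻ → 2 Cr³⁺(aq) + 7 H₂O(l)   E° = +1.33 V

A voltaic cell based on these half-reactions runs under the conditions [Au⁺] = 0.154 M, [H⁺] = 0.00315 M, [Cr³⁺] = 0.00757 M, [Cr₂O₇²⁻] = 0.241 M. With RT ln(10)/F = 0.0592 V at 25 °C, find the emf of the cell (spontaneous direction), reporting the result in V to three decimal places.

+0.622 V

Au⁺/Au is the cathode (higher E°), Cr₂O₇²⁻/Cr³⁺ the anode: E°cell = +1.69 − (+1.33) = +0.36 V, n = 6.
Overall: 6 Au⁺(aq) + 2 Cr³⁺(aq) + 7 H₂O(l) → 6 Au(s) + Cr₂O₇²⁻(aq) + 14 H⁺(aq)
Q = [Cr₂O₇²⁻]·[H⁺]^14 / ([Au⁺]^6·[Cr³⁺]^2); log Q = -26.525.
E = E° − (0.0592/n) log Q = +0.36 − (0.0592/6)(-26.525) = +0.622 V.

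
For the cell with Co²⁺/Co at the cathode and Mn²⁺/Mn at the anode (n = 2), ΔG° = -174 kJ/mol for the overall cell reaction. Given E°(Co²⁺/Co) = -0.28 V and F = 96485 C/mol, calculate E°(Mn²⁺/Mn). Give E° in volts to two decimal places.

-1.18 V

E°cell = −ΔG°/(nF) = −(-174×10³)/((2)(96485)) = +0.902 V.
Since Co²⁺/Co is the cathode and Mn²⁺/Mn the anode, E°cell = E°(Co²⁺/Co) − E°(Mn²⁺/Mn).
So E°(Mn²⁺/Mn) = E°(Co²⁺/Co) − E°cell = (-0.28) − (+0.902) = -1.18 V.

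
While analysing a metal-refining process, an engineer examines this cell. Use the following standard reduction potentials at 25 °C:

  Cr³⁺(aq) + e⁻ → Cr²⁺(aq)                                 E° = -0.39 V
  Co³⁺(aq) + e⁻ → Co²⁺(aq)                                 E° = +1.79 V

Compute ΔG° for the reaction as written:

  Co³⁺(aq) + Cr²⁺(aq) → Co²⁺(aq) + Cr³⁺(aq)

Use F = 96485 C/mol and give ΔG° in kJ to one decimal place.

-210.3 kJ

As written, Co³⁺/Co²⁺ is reduced (cathode) and Cr³⁺/Cr²⁺ is oxidised (anode), so E°cell = (+1.79) − (-0.39) = +2.18 V.
Balancing electrons gives n = 1.
ΔG° = −nFE° = −(1)(96485)(+2.18) = -210,337 J = -210.3 kJ.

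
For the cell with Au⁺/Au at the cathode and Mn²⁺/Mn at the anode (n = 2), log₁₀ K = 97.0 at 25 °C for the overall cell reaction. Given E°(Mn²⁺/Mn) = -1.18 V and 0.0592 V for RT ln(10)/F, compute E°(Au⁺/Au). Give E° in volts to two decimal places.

E°cell = (0.0592/n)·log K = (0.0592/2)(97.0) = +2.871 V.
Since Au⁺/Au is the cathode and Mn²⁺/Mn the anode, E°cell = E°(Au⁺/Au) − E°(Mn²⁺/Mn).
So E°(Au⁺/Au) = E°cell + E°(Mn²⁺/Mn) = +2.871 + (-1.18) = +1.69 V.

+1.69 V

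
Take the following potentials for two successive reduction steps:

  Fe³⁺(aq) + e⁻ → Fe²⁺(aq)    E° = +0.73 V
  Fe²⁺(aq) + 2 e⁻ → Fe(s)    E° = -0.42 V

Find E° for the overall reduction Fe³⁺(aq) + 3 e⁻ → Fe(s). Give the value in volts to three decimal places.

Since ΔG° = −nFE° is additive over sequential reductions, n₃E°₃ = n₁E°₁ + n₂E°₂.
E°₃ = (1×+0.73 + 2×-0.42) / 3 = (-0.110) / 3 = -0.037 V.
E° values themselves are not directly additive — weighting by electron count is essential.

-0.037 V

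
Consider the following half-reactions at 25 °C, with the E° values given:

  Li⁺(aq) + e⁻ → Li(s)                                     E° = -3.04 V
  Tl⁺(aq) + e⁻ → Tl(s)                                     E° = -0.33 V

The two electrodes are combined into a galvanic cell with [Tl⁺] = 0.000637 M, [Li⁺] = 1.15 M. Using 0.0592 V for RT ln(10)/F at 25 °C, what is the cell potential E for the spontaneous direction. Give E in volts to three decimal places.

Tl⁺/Tl is the cathode (higher E°), Li⁺/Li the anode: E°cell = -0.33 − (-3.04) = +2.71 V, n = 1.
Overall: Tl⁺(aq) + Li(s) → Tl(s) + Li⁺(aq)
Q = [Li⁺] / ([Tl⁺]); log Q = 3.257.
E = E° − (0.0592/n) log Q = +2.71 − (0.0592/1)(3.257) = +2.517 V.

+2.517 V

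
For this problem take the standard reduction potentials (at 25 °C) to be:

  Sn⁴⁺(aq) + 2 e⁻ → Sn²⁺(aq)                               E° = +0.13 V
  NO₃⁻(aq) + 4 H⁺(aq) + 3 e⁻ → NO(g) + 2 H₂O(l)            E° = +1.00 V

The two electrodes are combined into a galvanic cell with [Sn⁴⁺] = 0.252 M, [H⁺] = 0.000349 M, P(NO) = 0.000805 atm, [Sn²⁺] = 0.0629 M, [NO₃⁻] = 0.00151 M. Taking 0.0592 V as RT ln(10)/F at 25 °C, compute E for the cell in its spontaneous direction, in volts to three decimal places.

NO₃⁻/NO is the cathode (higher E°), Sn⁴⁺/Sn²⁺ the anode: E°cell = +1.00 − (+0.13) = +0.87 V, n = 6.
Overall: 2 NO₃⁻(aq) + 8 H⁺(aq) + 3 Sn²⁺(aq) → 2 NO(g) + 4 H₂O(l) + 3 Sn⁴⁺(aq)
Q = P(NO)^2·[Sn⁴⁺]^3 / ([NO₃⁻]^2·[H⁺]^8·[Sn²⁺]^3); log Q = 28.919.
E = E° − (0.0592/n) log Q = +0.87 − (0.0592/6)(28.919) = +0.585 V.

+0.585 V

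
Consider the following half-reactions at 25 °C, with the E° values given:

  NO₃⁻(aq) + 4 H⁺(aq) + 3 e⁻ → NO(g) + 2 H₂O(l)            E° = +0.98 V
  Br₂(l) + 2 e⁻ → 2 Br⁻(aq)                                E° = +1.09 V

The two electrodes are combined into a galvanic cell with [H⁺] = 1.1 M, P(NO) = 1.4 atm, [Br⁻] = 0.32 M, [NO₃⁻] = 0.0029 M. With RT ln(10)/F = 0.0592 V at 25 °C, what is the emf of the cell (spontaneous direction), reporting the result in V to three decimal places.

+0.189 V

Br₂/Br⁻ is the cathode (higher E°), NO₃⁻/NO the anode: E°cell = +1.09 − (+0.98) = +0.11 V, n = 6.
Overall: 3 Br₂(l) + 2 NO(g) + 4 H₂O(l) → 6 Br⁻(aq) + 2 NO₃⁻(aq) + 8 H⁺(aq)
Q = [Br⁻]^6·[NO₃⁻]^2·[H⁺]^8 / (P(NO)^2); log Q = -8.005.
E = E° − (0.0592/n) log Q = +0.11 − (0.0592/6)(-8.005) = +0.189 V.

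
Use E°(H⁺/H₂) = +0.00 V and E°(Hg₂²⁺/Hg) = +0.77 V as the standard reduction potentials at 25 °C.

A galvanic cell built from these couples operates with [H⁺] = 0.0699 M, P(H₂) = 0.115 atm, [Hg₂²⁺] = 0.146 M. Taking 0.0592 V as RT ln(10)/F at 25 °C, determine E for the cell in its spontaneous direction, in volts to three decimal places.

+0.786 V

Hg₂²⁺/Hg is the cathode (higher E°), H⁺/H₂ the anode: E°cell = +0.77 − (+0.00) = +0.77 V, n = 2.
Overall: Hg₂²⁺(aq) + H₂(g) → 2 Hg(l) + 2 H⁺(aq)
Q = [H⁺]^2 / ([Hg₂²⁺]·P(H₂)); log Q = -0.536.
E = E° − (0.0592/n) log Q = +0.77 − (0.0592/2)(-0.536) = +0.786 V.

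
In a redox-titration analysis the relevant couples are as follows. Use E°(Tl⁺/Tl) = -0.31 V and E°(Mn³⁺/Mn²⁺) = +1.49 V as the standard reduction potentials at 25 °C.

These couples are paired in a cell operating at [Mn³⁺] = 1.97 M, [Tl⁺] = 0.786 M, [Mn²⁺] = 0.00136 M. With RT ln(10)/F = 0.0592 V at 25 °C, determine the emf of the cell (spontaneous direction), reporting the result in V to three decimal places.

Mn³⁺/Mn²⁺ is the cathode (higher E°), Tl⁺/Tl the anode: E°cell = +1.49 − (-0.31) = +1.80 V, n = 1.
Overall: Mn³⁺(aq) + Tl(s) → Mn²⁺(aq) + Tl⁺(aq)
Q = [Mn²⁺]·[Tl⁺] / ([Mn³⁺]); log Q = -3.266.
E = E° − (0.0592/n) log Q = +1.80 − (0.0592/1)(-3.266) = +1.993 V.

+1.993 V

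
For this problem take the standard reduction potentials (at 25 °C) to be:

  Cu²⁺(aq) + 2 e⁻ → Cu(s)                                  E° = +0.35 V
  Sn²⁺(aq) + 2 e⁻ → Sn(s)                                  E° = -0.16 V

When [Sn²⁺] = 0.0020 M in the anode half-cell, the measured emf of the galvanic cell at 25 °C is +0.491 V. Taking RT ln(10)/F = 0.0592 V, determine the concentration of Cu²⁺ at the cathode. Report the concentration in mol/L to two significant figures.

0.00046 M

Cu²⁺/Cu is the cathode, Sn²⁺/Sn the anode: E°cell = +0.51 V, n = 2.
Overall reaction: Cu²⁺(aq) + Sn(s) → Cu(s) + Sn²⁺(aq); Q = [Sn²⁺]^1/[Cu²⁺]^1.
From E = E° − (0.0592/n) log Q: log Q = (E° − E)·n/0.0592 = (+0.51 − (+0.491))·2/0.0592 = 0.6419.
So 1·log[Cu²⁺] = 1·log(0.002) − log Q = -2.6990 − (0.6419) = -3.3409; [Cu²⁺] = 10^(-3.3409) ≈ 0.00046 M.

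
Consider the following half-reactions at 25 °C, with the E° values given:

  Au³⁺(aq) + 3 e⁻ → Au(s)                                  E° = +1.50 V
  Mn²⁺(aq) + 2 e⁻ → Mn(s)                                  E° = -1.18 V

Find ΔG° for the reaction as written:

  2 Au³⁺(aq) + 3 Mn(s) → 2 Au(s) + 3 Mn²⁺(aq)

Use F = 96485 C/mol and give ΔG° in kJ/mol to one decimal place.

-1551.5 kJ/mol

As written, Au³⁺/Au is reduced (cathode) and Mn²⁺/Mn is oxidised (anode), so E°cell = (+1.50) − (-1.18) = +2.68 V.
Balancing electrons gives n = 6.
ΔG° = −nFE° = −(6)(96485)(+2.68) = -1,551,479 J = -1551.5 kJ/mol.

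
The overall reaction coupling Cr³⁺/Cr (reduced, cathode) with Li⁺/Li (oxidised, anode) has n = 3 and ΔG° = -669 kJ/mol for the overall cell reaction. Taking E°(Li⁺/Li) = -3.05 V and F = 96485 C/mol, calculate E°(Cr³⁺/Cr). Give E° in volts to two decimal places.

-0.74 V

E°cell = −ΔG°/(nF) = −(-669×10³)/((3)(96485)) = +2.311 V.
Since Cr³⁺/Cr is the cathode and Li⁺/Li the anode, E°cell = E°(Cr³⁺/Cr) − E°(Li⁺/Li).
So E°(Cr³⁺/Cr) = E°cell + E°(Li⁺/Li) = +2.311 + (-3.05) = -0.74 V.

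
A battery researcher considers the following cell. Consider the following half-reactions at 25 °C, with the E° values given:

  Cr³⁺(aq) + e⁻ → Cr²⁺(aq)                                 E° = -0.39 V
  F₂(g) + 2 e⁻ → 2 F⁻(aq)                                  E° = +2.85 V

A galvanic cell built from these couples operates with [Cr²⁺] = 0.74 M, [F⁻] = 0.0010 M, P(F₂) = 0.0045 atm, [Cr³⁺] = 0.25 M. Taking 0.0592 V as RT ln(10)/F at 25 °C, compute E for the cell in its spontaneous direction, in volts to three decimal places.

+3.376 V

F₂/F⁻ is the cathode (higher E°), Cr³⁺/Cr²⁺ the anode: E°cell = +2.85 − (-0.39) = +3.24 V, n = 2.
Overall: F₂(g) + 2 Cr²⁺(aq) → 2 F⁻(aq) + 2 Cr³⁺(aq)
Q = [F⁻]^2·[Cr³⁺]^2 / (P(F₂)·[Cr²⁺]^2); log Q = -4.596.
E = E° − (0.0592/n) log Q = +3.24 − (0.0592/2)(-4.596) = +3.376 V.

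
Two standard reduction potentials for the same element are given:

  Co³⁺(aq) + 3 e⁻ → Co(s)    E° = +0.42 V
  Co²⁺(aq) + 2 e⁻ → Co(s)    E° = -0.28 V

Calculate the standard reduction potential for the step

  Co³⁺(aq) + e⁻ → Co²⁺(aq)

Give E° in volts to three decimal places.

Sequential free energies add, so n₃E°₃ = n₁E°₁ + n₂E°₂.
With n₃ = 3, and the known step contributing 2×(-0.28) V, the unknown satisfies 1·E° = 3×(+0.42) − 2×(-0.28) = +1.820.
E° = +1.820 / 1 = +1.820 V.

+1.820 V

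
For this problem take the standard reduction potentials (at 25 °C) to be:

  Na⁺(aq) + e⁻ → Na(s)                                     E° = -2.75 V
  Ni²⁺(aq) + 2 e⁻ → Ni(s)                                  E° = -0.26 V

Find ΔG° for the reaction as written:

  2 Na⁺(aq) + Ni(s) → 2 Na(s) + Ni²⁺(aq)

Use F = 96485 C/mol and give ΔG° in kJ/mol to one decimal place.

+480.5 kJ/mol

As written, Na⁺/Na is reduced (cathode) and Ni²⁺/Ni is oxidised (anode), so E°cell = (-2.75) − (-0.26) = -2.49 V.
Balancing electrons gives n = 2.
ΔG° = −nFE° = −(2)(96485)(-2.49) = 480,495 J = +480.5 kJ/mol.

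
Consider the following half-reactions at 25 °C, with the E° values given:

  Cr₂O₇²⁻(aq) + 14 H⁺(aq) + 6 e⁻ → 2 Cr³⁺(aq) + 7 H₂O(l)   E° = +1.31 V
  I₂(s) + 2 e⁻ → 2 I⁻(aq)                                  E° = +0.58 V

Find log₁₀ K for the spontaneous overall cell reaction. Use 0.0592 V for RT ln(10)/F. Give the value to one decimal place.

Cathode: Cr₂O₇²⁻/Cr³⁺; anode: I₂/I⁻. E°cell = +0.73 V, n = 6.
log K = nE°cell / 0.0592 = (6)(+0.73) / 0.0592 = 74.0.

74.0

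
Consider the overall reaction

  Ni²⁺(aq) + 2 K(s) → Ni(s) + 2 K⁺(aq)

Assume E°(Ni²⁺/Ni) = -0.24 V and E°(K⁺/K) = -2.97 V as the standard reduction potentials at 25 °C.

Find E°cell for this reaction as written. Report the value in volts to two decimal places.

+2.73 V

The Ni²⁺/Ni couple has the higher reduction potential, so it is the cathode; K⁺/K is oxidised at the anode.
E°cell = E°(cathode) − E°(anode) = (-0.24) − (-2.97) = +2.73 V.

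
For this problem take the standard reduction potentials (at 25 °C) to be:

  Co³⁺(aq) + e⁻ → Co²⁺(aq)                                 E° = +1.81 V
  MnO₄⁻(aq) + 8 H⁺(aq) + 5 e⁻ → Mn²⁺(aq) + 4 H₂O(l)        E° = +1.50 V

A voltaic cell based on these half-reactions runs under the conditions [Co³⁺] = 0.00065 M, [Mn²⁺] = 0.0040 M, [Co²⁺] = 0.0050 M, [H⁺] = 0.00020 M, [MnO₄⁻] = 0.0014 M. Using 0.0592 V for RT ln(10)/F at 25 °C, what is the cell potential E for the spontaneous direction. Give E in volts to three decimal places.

Co³⁺/Co²⁺ is the cathode (higher E°), MnO₄⁻/Mn²⁺ the anode: E°cell = +1.81 − (+1.50) = +0.31 V, n = 5.
Overall: 5 Co³⁺(aq) + Mn²⁺(aq) + 4 H₂O(l) → 5 Co²⁺(aq) + MnO₄⁻(aq) + 8 H⁺(aq)
Q = [Co²⁺]^5·[MnO₄⁻]·[H⁺]^8 / ([Co³⁺]^5·[Mn²⁺]); log Q = -25.617.
E = E° − (0.0592/n) log Q = +0.31 − (0.0592/5)(-25.617) = +0.613 V.

+0.613 V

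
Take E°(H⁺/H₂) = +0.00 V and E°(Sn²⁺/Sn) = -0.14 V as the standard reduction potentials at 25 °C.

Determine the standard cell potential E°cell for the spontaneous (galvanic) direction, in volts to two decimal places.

The H⁺/H₂ couple has the higher reduction potential, so it is the cathode; Sn²⁺/Sn is oxidised at the anode.
E°cell = E°(cathode) − E°(anode) = (+0.00) − (-0.14) = +0.14 V.

+0.14 V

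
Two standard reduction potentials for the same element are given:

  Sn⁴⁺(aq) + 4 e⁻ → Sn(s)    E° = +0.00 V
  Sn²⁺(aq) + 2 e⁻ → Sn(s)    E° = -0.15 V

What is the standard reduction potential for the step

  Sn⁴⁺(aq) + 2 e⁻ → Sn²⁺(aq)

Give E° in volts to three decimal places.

Sequential free energies add, so n₃E°₃ = n₁E°₁ + n₂E°₂.
With n₃ = 4, and the known step contributing 2×(-0.15) V, the unknown satisfies 2·E° = 4×(+0.00) − 2×(-0.15) = +0.300.
E° = +0.300 / 2 = +0.150 V.

+0.150 V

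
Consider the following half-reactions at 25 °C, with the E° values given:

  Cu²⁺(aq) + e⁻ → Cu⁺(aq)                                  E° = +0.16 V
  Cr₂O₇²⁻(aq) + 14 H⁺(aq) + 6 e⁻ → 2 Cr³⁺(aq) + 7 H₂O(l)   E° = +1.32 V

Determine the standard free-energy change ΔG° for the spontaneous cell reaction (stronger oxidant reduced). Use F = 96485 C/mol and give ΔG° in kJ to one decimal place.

Cr₂O₇²⁻/Cr³⁺ (E° = +1.32 V) is the cathode; Cu²⁺/Cu⁺ (E° = +0.16 V) is the anode, so E°cell = +1.16 V.
Balancing electrons gives n = 6 (lcm of 6 and 1).
ΔG° = −nFE° = −(6)(96485)(+1.16) = -671,536 J = -671.5 kJ.

-671.5 kJ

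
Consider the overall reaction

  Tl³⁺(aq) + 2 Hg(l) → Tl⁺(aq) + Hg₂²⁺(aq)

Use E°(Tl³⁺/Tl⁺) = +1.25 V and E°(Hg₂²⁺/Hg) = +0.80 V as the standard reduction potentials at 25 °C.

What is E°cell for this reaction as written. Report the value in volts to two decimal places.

The Tl³⁺/Tl⁺ couple has the higher reduction potential, so it is the cathode; Hg₂²⁺/Hg is oxidised at the anode.
E°cell = E°(cathode) − E°(anode) = (+1.25) − (+0.80) = +0.45 V.

+0.45 V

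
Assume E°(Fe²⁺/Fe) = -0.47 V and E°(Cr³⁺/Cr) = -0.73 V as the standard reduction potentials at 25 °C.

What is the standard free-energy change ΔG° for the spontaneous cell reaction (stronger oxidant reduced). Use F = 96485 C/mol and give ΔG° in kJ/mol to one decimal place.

-150.5 kJ/mol

Fe²⁺/Fe (E° = -0.47 V) is the cathode; Cr³⁺/Cr (E° = -0.73 V) is the anode, so E°cell = +0.26 V.
Balancing electrons gives n = 6 (lcm of 2 and 3).
ΔG° = −nFE° = −(6)(96485)(+0.26) = -150,517 J = -150.5 kJ/mol.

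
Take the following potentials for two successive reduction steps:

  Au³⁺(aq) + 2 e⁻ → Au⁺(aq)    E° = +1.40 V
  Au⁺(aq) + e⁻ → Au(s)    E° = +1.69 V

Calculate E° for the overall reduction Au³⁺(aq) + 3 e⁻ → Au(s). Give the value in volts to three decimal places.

+1.497 V

Adding the free-energy changes (−nFE°) of the two steps gives −n₃FE°₃ = −n₁FE°₁ − n₂FE°₂.
E°₃ = (2×+1.40 + 1×+1.69) / 3 = (+4.490) / 3 = +1.497 V.
E° values themselves are not directly additive — weighting by electron count is essential.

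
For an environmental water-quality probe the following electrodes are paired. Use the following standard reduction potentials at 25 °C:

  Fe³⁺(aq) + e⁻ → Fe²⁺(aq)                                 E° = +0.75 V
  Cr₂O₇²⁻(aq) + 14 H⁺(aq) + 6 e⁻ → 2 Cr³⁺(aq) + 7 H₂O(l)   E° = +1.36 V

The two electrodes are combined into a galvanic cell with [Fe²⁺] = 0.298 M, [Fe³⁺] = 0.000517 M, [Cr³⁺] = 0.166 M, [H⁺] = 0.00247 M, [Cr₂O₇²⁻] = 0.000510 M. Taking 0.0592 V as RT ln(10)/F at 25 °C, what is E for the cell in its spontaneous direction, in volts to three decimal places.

+0.396 V

Cr₂O₇²⁻/Cr³⁺ is the cathode (higher E°), Fe³⁺/Fe²⁺ the anode: E°cell = +1.36 − (+0.75) = +0.61 V, n = 6.
Overall: Cr₂O₇²⁻(aq) + 14 H⁺(aq) + 6 Fe²⁺(aq) → 2 Cr³⁺(aq) + 7 H₂O(l) + 6 Fe³⁺(aq)
Q = [Cr³⁺]^2·[Fe³⁺]^6 / ([Cr₂O₇²⁻]·[H⁺]^14·[Fe²⁺]^6); log Q = 21.671.
E = E° − (0.0592/n) log Q = +0.61 − (0.0592/6)(21.671) = +0.396 V.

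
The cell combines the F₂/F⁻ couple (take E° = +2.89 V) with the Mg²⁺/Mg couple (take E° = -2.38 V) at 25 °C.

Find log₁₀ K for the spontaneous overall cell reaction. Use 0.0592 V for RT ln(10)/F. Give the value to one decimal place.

178.0

Cathode: F₂/F⁻; anode: Mg²⁺/Mg. E°cell = +5.27 V, n = 2.
log K = nE°cell / 0.0592 = (2)(+5.27) / 0.0592 = 178.0.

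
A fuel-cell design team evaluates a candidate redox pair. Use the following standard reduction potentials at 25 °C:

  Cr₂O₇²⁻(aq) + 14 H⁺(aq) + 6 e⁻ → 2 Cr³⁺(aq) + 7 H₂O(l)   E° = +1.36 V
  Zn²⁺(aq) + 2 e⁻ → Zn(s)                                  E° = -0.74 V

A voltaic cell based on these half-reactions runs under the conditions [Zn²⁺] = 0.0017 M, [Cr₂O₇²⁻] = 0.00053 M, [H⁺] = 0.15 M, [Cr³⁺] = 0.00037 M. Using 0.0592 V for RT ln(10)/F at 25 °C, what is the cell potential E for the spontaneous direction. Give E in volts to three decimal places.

Cr₂O₇²⁻/Cr³⁺ is the cathode (higher E°), Zn²⁺/Zn the anode: E°cell = +1.36 − (-0.74) = +2.10 V, n = 6.
Overall: Cr₂O₇²⁻(aq) + 14 H⁺(aq) + 3 Zn(s) → 2 Cr³⁺(aq) + 7 H₂O(l) + 3 Zn²⁺(aq)
Q = [Cr³⁺]^2·[Zn²⁺]^3 / ([Cr₂O₇²⁻]·[H⁺]^14); log Q = -0.362.
E = E° − (0.0592/n) log Q = +2.10 − (0.0592/6)(-0.362) = +2.104 V.

+2.104 V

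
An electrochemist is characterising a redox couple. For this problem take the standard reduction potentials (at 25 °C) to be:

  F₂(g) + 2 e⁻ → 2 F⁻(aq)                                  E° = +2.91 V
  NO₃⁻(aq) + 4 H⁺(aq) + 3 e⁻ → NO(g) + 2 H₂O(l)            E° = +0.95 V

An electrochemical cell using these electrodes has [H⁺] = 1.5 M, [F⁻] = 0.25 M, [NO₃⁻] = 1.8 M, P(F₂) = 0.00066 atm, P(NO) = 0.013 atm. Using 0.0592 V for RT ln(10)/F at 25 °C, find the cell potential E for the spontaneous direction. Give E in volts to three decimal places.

F₂/F⁻ is the cathode (higher E°), NO₃⁻/NO the anode: E°cell = +2.91 − (+0.95) = +1.96 V, n = 6.
Overall: 3 F₂(g) + 2 NO(g) + 4 H₂O(l) → 6 F⁻(aq) + 2 NO₃⁻(aq) + 8 H⁺(aq)
Q = [F⁻]^6·[NO₃⁻]^2·[H⁺]^8 / (P(F₂)^3·P(NO)^2); log Q = 11.620.
E = E° − (0.0592/n) log Q = +1.96 − (0.0592/6)(11.620) = +1.845 V.

+1.845 V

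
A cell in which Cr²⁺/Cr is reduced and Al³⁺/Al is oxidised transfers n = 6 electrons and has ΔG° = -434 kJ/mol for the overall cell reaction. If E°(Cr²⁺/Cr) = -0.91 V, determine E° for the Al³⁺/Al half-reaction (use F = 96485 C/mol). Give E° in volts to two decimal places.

E°cell = −ΔG°/(nF) = −(-434×10³)/((6)(96485)) = +0.750 V.
Since Cr²⁺/Cr is the cathode and Al³⁺/Al the anode, E°cell = E°(Cr²⁺/Cr) − E°(Al³⁺/Al).
So E°(Al³⁺/Al) = E°(Cr²⁺/Cr) − E°cell = (-0.91) − (+0.750) = -1.66 V.

-1.66 V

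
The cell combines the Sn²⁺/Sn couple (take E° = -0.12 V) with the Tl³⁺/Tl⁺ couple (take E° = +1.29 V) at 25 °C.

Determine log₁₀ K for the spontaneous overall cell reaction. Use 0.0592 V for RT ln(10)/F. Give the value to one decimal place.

Cathode: Tl³⁺/Tl⁺; anode: Sn²⁺/Sn. E°cell = +1.41 V, n = 2.
log K = nE°cell / 0.0592 = (2)(+1.41) / 0.0592 = 47.6.

47.6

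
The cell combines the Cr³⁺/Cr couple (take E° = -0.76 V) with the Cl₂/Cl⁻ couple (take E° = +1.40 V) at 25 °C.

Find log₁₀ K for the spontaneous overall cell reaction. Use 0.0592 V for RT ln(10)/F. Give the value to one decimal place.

Cathode: Cl₂/Cl⁻; anode: Cr³⁺/Cr. E°cell = +2.16 V, n = 6.
log K = nE°cell / 0.0592 = (6)(+2.16) / 0.0592 = 218.9.

218.9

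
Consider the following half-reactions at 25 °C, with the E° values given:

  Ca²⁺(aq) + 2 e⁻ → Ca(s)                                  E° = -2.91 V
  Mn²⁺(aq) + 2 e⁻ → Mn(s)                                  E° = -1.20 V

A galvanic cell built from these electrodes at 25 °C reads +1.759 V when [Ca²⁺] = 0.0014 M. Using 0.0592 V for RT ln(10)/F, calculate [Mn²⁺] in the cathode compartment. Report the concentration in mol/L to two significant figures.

Mn²⁺/Mn is the cathode, Ca²⁺/Ca the anode: E°cell = +1.71 V, n = 2.
Overall reaction: Mn²⁺(aq) + Ca(s) → Mn(s) + Ca²⁺(aq); Q = [Ca²⁺]^1/[Mn²⁺]^1.
From E = E° − (0.0592/n) log Q: log Q = (E° − E)·n/0.0592 = (+1.71 − (+1.759))·2/0.0592 = -1.6554.
So 1·log[Mn²⁺] = 1·log(0.0014) − log Q = -2.8539 − (-1.6554) = -1.1985; [Mn²⁺] = 10^(-1.1985) ≈ 0.063 M.

0.063 M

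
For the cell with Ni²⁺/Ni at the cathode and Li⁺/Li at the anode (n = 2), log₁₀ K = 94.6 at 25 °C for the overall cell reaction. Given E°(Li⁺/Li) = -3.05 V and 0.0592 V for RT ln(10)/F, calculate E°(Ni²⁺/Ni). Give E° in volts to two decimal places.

-0.25 V

E°cell = (0.0592/n)·log K = (0.0592/2)(94.6) = +2.800 V.
Since Ni²⁺/Ni is the cathode and Li⁺/Li the anode, E°cell = E°(Ni²⁺/Ni) − E°(Li⁺/Li).
So E°(Ni²⁺/Ni) = E°cell + E°(Li⁺/Li) = +2.800 + (-3.05) = -0.25 V.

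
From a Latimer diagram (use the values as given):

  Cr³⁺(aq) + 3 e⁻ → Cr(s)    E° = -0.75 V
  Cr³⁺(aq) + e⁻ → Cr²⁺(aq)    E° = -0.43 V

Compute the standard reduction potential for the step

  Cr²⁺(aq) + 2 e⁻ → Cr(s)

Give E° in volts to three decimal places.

-0.910 V

Sequential free energies add, so n₃E°₃ = n₁E°₁ + n₂E°₂.
With n₃ = 3, and the known step contributing 1×(-0.43) V, the unknown satisfies 2·E° = 3×(-0.75) − 1×(-0.43) = -1.820.
E° = -1.820 / 2 = -0.910 V.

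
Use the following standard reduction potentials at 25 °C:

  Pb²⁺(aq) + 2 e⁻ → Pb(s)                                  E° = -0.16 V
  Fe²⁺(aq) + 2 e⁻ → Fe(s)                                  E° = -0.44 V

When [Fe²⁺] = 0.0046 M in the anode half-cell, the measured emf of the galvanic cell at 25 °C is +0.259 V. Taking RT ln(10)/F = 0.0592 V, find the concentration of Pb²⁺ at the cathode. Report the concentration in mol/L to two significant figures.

Pb²⁺/Pb is the cathode, Fe²⁺/Fe the anode: E°cell = +0.28 V, n = 2.
Overall reaction: Pb²⁺(aq) + Fe(s) → Pb(s) + Fe²⁺(aq); Q = [Fe²⁺]^1/[Pb²⁺]^1.
From E = E° − (0.0592/n) log Q: log Q = (E° − E)·n/0.0592 = (+0.28 − (+0.259))·2/0.0592 = 0.7095.
So 1·log[Pb²⁺] = 1·log(0.0046) − log Q = -2.3372 − (0.7095) = -3.0467; [Pb²⁺] = 10^(-3.0467) ≈ 0.00090 M.

0.00090 M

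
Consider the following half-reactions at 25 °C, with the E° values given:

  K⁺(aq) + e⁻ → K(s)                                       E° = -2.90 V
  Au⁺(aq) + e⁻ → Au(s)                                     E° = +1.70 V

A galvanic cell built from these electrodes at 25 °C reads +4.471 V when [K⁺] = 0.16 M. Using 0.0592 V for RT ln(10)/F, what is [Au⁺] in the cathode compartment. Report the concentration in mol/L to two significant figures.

0.0011 M

Au⁺/Au is the cathode, K⁺/K the anode: E°cell = +4.60 V, n = 1.
Overall reaction: Au⁺(aq) + K(s) → Au(s) + K⁺(aq); Q = [K⁺]^1/[Au⁺]^1.
From E = E° − (0.0592/n) log Q: log Q = (E° − E)·n/0.0592 = (+4.60 − (+4.471))·1/0.0592 = 2.1791.
So 1·log[Au⁺] = 1·log(0.16) − log Q = -0.7959 − (2.1791) = -2.9750; [Au⁺] = 10^(-2.9750) ≈ 0.0011 M.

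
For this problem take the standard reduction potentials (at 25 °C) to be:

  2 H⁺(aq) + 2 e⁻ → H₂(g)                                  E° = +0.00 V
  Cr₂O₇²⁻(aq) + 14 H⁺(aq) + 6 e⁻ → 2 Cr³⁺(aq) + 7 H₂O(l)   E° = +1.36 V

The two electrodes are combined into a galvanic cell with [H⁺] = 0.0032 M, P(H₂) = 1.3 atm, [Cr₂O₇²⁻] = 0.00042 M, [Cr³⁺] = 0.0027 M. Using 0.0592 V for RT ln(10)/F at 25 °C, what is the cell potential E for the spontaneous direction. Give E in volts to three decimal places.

+1.184 V

Cr₂O₇²⁻/Cr³⁺ is the cathode (higher E°), H⁺/H₂ the anode: E°cell = +1.36 − (+0.00) = +1.36 V, n = 6.
Overall: Cr₂O₇²⁻(aq) + 8 H⁺(aq) + 3 H₂(g) → 2 Cr³⁺(aq) + 7 H₂O(l)
Q = [Cr³⁺]^2 / ([Cr₂O₇²⁻]·[H⁺]^8·P(H₂)^3); log Q = 17.856.
E = E° − (0.0592/n) log Q = +1.36 − (0.0592/6)(17.856) = +1.184 V.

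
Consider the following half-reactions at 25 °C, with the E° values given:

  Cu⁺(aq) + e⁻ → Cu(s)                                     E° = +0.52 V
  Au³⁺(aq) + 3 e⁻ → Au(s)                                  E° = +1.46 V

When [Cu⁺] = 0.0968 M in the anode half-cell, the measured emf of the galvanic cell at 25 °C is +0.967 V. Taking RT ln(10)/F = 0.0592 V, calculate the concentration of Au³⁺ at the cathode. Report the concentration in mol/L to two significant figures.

0.021 M

Au³⁺/Au is the cathode, Cu⁺/Cu the anode: E°cell = +0.94 V, n = 3.
Overall reaction: Au³⁺(aq) + 3 Cu(s) → Au(s) + 3 Cu⁺(aq); Q = [Cu⁺]^3/[Au³⁺]^1.
From E = E° − (0.0592/n) log Q: log Q = (E° − E)·n/0.0592 = (+0.94 − (+0.967))·3/0.0592 = -1.3682.
So 1·log[Au³⁺] = 3·log(0.0968) − log Q = -3.0424 − (-1.3682) = -1.6742; [Au³⁺] = 10^(-1.6742) ≈ 0.021 M.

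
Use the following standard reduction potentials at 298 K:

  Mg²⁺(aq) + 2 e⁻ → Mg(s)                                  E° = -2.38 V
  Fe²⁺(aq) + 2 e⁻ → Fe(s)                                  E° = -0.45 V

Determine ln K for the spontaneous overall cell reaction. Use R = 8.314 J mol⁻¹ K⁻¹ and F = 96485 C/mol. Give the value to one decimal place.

Cathode: Fe²⁺/Fe; anode: Mg²⁺/Mg. E°cell = (-0.45) − (-2.38) = +1.93 V, with n = 2.
ΔG° = −nFE° = −RT ln K, so ln K = nFE°/(RT) = (2)(96485)(+1.93) / ((8.314)(298)) = 150.321.

150.3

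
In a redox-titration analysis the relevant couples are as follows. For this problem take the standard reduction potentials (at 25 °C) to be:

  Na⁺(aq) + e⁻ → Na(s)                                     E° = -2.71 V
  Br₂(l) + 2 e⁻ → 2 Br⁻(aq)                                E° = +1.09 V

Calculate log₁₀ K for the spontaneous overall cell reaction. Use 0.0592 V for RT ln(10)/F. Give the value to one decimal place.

128.4

Cathode: Br₂/Br⁻; anode: Na⁺/Na. E°cell = +3.80 V, n = 2.
log K = nE°cell / 0.0592 = (2)(+3.80) / 0.0592 = 128.4.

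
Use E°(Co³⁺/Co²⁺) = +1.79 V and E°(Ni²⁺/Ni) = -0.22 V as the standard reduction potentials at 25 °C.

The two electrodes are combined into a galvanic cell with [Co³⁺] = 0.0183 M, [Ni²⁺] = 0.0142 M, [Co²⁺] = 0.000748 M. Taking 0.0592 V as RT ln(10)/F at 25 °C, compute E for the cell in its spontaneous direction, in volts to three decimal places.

Co³⁺/Co²⁺ is the cathode (higher E°), Ni²⁺/Ni the anode: E°cell = +1.79 − (-0.22) = +2.01 V, n = 2.
Overall: 2 Co³⁺(aq) + Ni(s) → 2 Co²⁺(aq) + Ni²⁺(aq)
Q = [Co²⁺]^2·[Ni²⁺] / ([Co³⁺]^2); log Q = -4.625.
E = E° − (0.0592/n) log Q = +2.01 − (0.0592/2)(-4.625) = +2.147 V.

+2.147 V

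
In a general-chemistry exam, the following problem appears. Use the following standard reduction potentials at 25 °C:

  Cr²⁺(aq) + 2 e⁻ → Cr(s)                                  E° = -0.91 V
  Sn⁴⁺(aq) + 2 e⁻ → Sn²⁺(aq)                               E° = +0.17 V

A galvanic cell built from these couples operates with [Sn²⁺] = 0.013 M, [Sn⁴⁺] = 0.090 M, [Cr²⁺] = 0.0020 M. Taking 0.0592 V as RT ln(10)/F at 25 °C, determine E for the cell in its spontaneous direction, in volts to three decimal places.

Sn⁴⁺/Sn²⁺ is the cathode (higher E°), Cr²⁺/Cr the anode: E°cell = +0.17 − (-0.91) = +1.08 V, n = 2.
Overall: Sn⁴⁺(aq) + Cr(s) → Sn²⁺(aq) + Cr²⁺(aq)
Q = [Sn²⁺]·[Cr²⁺] / ([Sn⁴⁺]); log Q = -3.539.
E = E° − (0.0592/n) log Q = +1.08 − (0.0592/2)(-3.539) = +1.185 V.

+1.185 V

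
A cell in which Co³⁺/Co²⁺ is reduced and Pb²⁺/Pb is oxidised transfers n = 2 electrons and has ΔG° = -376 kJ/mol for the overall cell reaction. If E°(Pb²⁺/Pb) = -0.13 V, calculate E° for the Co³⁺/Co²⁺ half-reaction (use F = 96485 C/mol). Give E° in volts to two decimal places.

+1.82 V

E°cell = −ΔG°/(nF) = −(-376×10³)/((2)(96485)) = +1.948 V.
Since Co³⁺/Co²⁺ is the cathode and Pb²⁺/Pb the anode, E°cell = E°(Co³⁺/Co²⁺) − E°(Pb²⁺/Pb).
So E°(Co³⁺/Co²⁺) = E°cell + E°(Pb²⁺/Pb) = +1.948 + (-0.13) = +1.82 V.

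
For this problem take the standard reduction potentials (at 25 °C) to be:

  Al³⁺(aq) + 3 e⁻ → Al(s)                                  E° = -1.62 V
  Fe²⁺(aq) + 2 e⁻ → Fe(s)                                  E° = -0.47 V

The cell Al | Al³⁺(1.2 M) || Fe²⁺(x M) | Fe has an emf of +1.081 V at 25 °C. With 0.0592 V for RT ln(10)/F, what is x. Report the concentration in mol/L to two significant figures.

Fe²⁺/Fe is the cathode, Al³⁺/Al the anode: E°cell = +1.15 V, n = 6.
Overall reaction: 3 Fe²⁺(aq) + 2 Al(s) → 3 Fe(s) + 2 Al³⁺(aq); Q = [Al³⁺]^2/[Fe²⁺]^3.
From E = E° − (0.0592/n) log Q: log Q = (E° − E)·n/0.0592 = (+1.15 − (+1.081))·6/0.0592 = 6.9932.
So 3·log[Fe²⁺] = 2·log(1.2) − log Q = 0.1584 − (6.9932) = -6.8348; log[Fe²⁺] = -6.8348 / 3 = -2.2783; [Fe²⁺] = 10^(-2.2783) ≈ 0.0053 M.

0.0053 M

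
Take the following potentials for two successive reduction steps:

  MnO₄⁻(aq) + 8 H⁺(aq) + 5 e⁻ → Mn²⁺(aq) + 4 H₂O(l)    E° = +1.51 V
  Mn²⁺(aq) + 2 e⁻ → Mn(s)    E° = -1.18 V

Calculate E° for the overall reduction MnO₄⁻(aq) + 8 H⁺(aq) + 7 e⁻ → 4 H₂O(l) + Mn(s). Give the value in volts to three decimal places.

+0.741 V

Since ΔG° = −nFE° is additive over sequential reductions, n₃E°₃ = n₁E°₁ + n₂E°₂.
E°₃ = (5×+1.51 + 2×-1.18) / 7 = (+5.190) / 7 = +0.741 V.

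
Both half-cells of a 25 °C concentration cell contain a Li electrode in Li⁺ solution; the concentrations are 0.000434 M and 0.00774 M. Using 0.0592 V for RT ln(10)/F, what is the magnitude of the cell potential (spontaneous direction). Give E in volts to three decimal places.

+0.074 V

For a concentration cell E°cell = 0. The 0.00774 M side is the cathode (reduction is favoured where [Li⁺] is higher).
With n = 1, E = −(0.0592/1) log([Li⁺]ₐₙ/[Li⁺]꜀ₐₜ) = −(0.0592/1) log(0.000434/0.00774) = −(0.0592/1)(-1.251) = +0.074 V.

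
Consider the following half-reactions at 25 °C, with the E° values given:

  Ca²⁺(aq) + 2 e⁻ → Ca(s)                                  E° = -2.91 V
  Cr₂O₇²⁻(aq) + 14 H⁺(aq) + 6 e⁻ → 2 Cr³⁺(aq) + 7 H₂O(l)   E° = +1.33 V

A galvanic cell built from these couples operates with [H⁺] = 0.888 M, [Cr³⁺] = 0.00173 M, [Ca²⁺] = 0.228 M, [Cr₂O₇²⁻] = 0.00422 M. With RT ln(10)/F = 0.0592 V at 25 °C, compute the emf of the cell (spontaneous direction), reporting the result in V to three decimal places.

+4.283 V

Cr₂O₇²⁻/Cr³⁺ is the cathode (higher E°), Ca²⁺/Ca the anode: E°cell = +1.33 − (-2.91) = +4.24 V, n = 6.
Overall: Cr₂O₇²⁻(aq) + 14 H⁺(aq) + 3 Ca(s) → 2 Cr³⁺(aq) + 7 H₂O(l) + 3 Ca²⁺(aq)
Q = [Cr³⁺]^2·[Ca²⁺]^3 / ([Cr₂O₇²⁻]·[H⁺]^14); log Q = -4.353.
E = E° − (0.0592/n) log Q = +4.24 − (0.0592/6)(-4.353) = +4.283 V.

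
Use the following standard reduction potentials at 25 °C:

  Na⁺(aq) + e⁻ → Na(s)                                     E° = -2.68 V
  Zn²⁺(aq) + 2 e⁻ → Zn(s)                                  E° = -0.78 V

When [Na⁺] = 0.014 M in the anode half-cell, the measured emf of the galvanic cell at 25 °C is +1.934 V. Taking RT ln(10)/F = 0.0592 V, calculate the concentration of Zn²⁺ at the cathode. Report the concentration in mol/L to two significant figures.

0.0028 M

Zn²⁺/Zn is the cathode, Na⁺/Na the anode: E°cell = +1.90 V, n = 2.
Overall reaction: Zn²⁺(aq) + 2 Na(s) → Zn(s) + 2 Na⁺(aq); Q = [Na⁺]^2/[Zn²⁺]^1.
From E = E° − (0.0592/n) log Q: log Q = (E° − E)·n/0.0592 = (+1.90 − (+1.934))·2/0.0592 = -1.1486.
So 1·log[Zn²⁺] = 2·log(0.014) − log Q = -3.7077 − (-1.1486) = -2.5591; [Zn²⁺] = 10^(-2.5591) ≈ 0.0028 M.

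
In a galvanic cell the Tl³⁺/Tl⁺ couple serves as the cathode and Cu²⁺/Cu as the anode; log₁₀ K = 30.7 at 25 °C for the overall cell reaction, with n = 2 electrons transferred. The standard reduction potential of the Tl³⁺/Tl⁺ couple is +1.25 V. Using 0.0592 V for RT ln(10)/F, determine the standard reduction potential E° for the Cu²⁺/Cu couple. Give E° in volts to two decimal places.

+0.34 V

E°cell = (0.0592/n)·log K = (0.0592/2)(30.7) = +0.909 V.
Since Tl³⁺/Tl⁺ is the cathode and Cu²⁺/Cu the anode, E°cell = E°(Tl³⁺/Tl⁺) − E°(Cu²⁺/Cu).
So E°(Cu²⁺/Cu) = E°(Tl³⁺/Tl⁺) − E°cell = (+1.25) − (+0.909) = +0.34 V.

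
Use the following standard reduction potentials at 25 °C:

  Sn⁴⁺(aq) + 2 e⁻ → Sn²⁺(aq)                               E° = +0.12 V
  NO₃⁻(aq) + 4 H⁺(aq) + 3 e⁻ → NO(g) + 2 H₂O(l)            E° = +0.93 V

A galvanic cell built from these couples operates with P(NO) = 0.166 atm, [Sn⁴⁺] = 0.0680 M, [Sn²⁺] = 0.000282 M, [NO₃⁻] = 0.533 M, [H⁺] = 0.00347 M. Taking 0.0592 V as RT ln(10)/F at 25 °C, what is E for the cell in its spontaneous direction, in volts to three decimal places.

NO₃⁻/NO is the cathode (higher E°), Sn⁴⁺/Sn²⁺ the anode: E°cell = +0.93 − (+0.12) = +0.81 V, n = 6.
Overall: 2 NO₃⁻(aq) + 8 H⁺(aq) + 3 Sn²⁺(aq) → 2 NO(g) + 4 H₂O(l) + 3 Sn⁴⁺(aq)
Q = P(NO)^2·[Sn⁴⁺]^3 / ([NO₃⁻]^2·[H⁺]^8·[Sn²⁺]^3); log Q = 25.811.
E = E° − (0.0592/n) log Q = +0.81 − (0.0592/6)(25.811) = +0.555 V.

+0.555 V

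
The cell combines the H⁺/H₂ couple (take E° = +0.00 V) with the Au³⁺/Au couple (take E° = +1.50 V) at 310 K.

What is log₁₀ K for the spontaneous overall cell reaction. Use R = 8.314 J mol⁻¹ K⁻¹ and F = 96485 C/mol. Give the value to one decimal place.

Cathode: Au³⁺/Au; anode: H⁺/H₂. E°cell = (+1.50) − (+0.00) = +1.50 V, with n = 6.
ΔG° = −nFE° = −RT ln K, so ln K = nFE°/(RT) = (6)(96485)(+1.50) / ((8.314)(310)) = 336.923.
log₁₀ K = 336.923 / ln 10 = 146.3.

146.3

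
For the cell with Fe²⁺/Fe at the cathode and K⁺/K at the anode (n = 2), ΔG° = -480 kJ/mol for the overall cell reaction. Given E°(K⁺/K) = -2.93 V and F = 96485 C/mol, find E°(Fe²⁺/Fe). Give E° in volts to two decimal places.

E°cell = −ΔG°/(nF) = −(-480×10³)/((2)(96485)) = +2.487 V.
Since Fe²⁺/Fe is the cathode and K⁺/K the anode, E°cell = E°(Fe²⁺/Fe) − E°(K⁺/K).
So E°(Fe²⁺/Fe) = E°cell + E°(K⁺/K) = +2.487 + (-2.93) = -0.44 V.

-0.44 V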